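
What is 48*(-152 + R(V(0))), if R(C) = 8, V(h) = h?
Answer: -6912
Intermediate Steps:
48*(-152 + R(V(0))) = 48*(-152 + 8) = 48*(-144) = -6912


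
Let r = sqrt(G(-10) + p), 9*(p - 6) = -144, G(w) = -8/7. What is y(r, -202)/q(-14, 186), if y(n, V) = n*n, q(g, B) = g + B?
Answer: -39/602 ≈ -0.064784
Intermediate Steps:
G(w) = -8/7 (G(w) = -8*1/7 = -8/7)
p = -10 (p = 6 + (1/9)*(-144) = 6 - 16 = -10)
q(g, B) = B + g
r = I*sqrt(546)/7 (r = sqrt(-8/7 - 10) = sqrt(-78/7) = I*sqrt(546)/7 ≈ 3.3381*I)
y(n, V) = n**2
y(r, -202)/q(-14, 186) = (I*sqrt(546)/7)**2/(186 - 14) = -78/7/172 = -78/7*1/172 = -39/602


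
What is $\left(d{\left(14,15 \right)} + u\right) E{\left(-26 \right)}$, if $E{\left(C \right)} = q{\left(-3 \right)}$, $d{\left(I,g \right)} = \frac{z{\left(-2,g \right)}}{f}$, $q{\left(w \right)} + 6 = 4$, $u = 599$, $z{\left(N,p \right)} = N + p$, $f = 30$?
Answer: $- \frac{17983}{15} \approx -1198.9$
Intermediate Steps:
$q{\left(w \right)} = -2$ ($q{\left(w \right)} = -6 + 4 = -2$)
$d{\left(I,g \right)} = - \frac{1}{15} + \frac{g}{30}$ ($d{\left(I,g \right)} = \frac{-2 + g}{30} = \left(-2 + g\right) \frac{1}{30} = - \frac{1}{15} + \frac{g}{30}$)
$E{\left(C \right)} = -2$
$\left(d{\left(14,15 \right)} + u\right) E{\left(-26 \right)} = \left(\left(- \frac{1}{15} + \frac{1}{30} \cdot 15\right) + 599\right) \left(-2\right) = \left(\left(- \frac{1}{15} + \frac{1}{2}\right) + 599\right) \left(-2\right) = \left(\frac{13}{30} + 599\right) \left(-2\right) = \frac{17983}{30} \left(-2\right) = - \frac{17983}{15}$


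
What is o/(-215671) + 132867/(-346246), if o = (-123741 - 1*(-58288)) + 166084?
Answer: -1716179459/2018249218 ≈ -0.85033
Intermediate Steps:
o = 100631 (o = (-123741 + 58288) + 166084 = -65453 + 166084 = 100631)
o/(-215671) + 132867/(-346246) = 100631/(-215671) + 132867/(-346246) = 100631*(-1/215671) + 132867*(-1/346246) = -100631/215671 - 3591/9358 = -1716179459/2018249218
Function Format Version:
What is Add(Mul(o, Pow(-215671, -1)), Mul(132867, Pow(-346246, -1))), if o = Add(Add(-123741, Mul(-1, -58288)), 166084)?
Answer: Rational(-1716179459, 2018249218) ≈ -0.85033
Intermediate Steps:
o = 100631 (o = Add(Add(-123741, 58288), 166084) = Add(-65453, 166084) = 100631)
Add(Mul(o, Pow(-215671, -1)), Mul(132867, Pow(-346246, -1))) = Add(Mul(100631, Pow(-215671, -1)), Mul(132867, Pow(-346246, -1))) = Add(Mul(100631, Rational(-1, 215671)), Mul(132867, Rational(-1, 346246))) = Add(Rational(-100631, 215671), Rational(-3591, 9358)) = Rational(-1716179459, 2018249218)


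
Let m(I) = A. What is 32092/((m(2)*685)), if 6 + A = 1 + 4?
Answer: -32092/685 ≈ -46.850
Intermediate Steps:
A = -1 (A = -6 + (1 + 4) = -6 + 5 = -1)
m(I) = -1
32092/((m(2)*685)) = 32092/((-1*685)) = 32092/(-685) = 32092*(-1/685) = -32092/685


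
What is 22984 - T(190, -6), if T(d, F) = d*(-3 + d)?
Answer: -12546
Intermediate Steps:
22984 - T(190, -6) = 22984 - 190*(-3 + 190) = 22984 - 190*187 = 22984 - 1*35530 = 22984 - 35530 = -12546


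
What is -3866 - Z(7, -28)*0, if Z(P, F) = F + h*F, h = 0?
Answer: -3866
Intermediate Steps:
Z(P, F) = F (Z(P, F) = F + 0*F = F + 0 = F)
-3866 - Z(7, -28)*0 = -3866 - (-28)*0 = -3866 - 1*0 = -3866 + 0 = -3866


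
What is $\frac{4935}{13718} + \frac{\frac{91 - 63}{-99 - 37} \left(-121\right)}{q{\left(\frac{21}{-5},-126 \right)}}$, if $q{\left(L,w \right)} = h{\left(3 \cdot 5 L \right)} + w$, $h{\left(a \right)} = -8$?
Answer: $\frac{5432357}{31249604} \approx 0.17384$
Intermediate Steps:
$q{\left(L,w \right)} = -8 + w$
$\frac{4935}{13718} + \frac{\frac{91 - 63}{-99 - 37} \left(-121\right)}{q{\left(\frac{21}{-5},-126 \right)}} = \frac{4935}{13718} + \frac{\frac{91 - 63}{-99 - 37} \left(-121\right)}{-8 - 126} = 4935 \cdot \frac{1}{13718} + \frac{\frac{28}{-136} \left(-121\right)}{-134} = \frac{4935}{13718} + 28 \left(- \frac{1}{136}\right) \left(-121\right) \left(- \frac{1}{134}\right) = \frac{4935}{13718} + \left(- \frac{7}{34}\right) \left(-121\right) \left(- \frac{1}{134}\right) = \frac{4935}{13718} + \frac{847}{34} \left(- \frac{1}{134}\right) = \frac{4935}{13718} - \frac{847}{4556} = \frac{5432357}{31249604}$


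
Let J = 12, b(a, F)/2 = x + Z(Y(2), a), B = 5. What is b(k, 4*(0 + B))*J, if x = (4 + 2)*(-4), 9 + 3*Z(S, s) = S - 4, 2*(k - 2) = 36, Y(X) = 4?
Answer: -648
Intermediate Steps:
k = 20 (k = 2 + (½)*36 = 2 + 18 = 20)
Z(S, s) = -13/3 + S/3 (Z(S, s) = -3 + (S - 4)/3 = -3 + (-4 + S)/3 = -3 + (-4/3 + S/3) = -13/3 + S/3)
x = -24 (x = 6*(-4) = -24)
b(a, F) = -54 (b(a, F) = 2*(-24 + (-13/3 + (⅓)*4)) = 2*(-24 + (-13/3 + 4/3)) = 2*(-24 - 3) = 2*(-27) = -54)
b(k, 4*(0 + B))*J = -54*12 = -648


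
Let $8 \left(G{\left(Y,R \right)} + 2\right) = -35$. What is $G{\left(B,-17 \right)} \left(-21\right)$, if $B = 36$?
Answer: $\frac{1071}{8} \approx 133.88$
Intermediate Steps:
$G{\left(Y,R \right)} = - \frac{51}{8}$ ($G{\left(Y,R \right)} = -2 + \frac{1}{8} \left(-35\right) = -2 - \frac{35}{8} = - \frac{51}{8}$)
$G{\left(B,-17 \right)} \left(-21\right) = \left(- \frac{51}{8}\right) \left(-21\right) = \frac{1071}{8}$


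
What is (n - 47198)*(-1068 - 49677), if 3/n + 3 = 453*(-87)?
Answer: 31466331307125/13138 ≈ 2.3951e+9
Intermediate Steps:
n = -1/13138 (n = 3/(-3 + 453*(-87)) = 3/(-3 - 39411) = 3/(-39414) = 3*(-1/39414) = -1/13138 ≈ -7.6115e-5)
(n - 47198)*(-1068 - 49677) = (-1/13138 - 47198)*(-1068 - 49677) = -620087325/13138*(-50745) = 31466331307125/13138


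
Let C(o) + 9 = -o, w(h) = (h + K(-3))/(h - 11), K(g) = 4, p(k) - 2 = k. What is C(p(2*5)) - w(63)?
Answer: -1159/52 ≈ -22.288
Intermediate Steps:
p(k) = 2 + k
w(h) = (4 + h)/(-11 + h) (w(h) = (h + 4)/(h - 11) = (4 + h)/(-11 + h))
C(o) = -9 - o
C(p(2*5)) - w(63) = (-9 - (2 + 2*5)) - (4 + 63)/(-11 + 63) = (-9 - (2 + 10)) - 67/52 = (-9 - 1*12) - 67/52 = (-9 - 12) - 1*67/52 = -21 - 67/52 = -1159/52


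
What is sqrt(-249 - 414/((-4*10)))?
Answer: I*sqrt(23865)/10 ≈ 15.448*I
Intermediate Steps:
sqrt(-249 - 414/((-4*10))) = sqrt(-249 - 414/(-40)) = sqrt(-249 - 414*(-1/40)) = sqrt(-249 + 207/20) = sqrt(-4773/20) = I*sqrt(23865)/10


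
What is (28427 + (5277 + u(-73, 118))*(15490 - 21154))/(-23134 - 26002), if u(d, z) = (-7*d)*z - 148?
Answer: 370550101/49136 ≈ 7541.3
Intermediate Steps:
u(d, z) = -148 - 7*d*z (u(d, z) = -7*d*z - 148 = -148 - 7*d*z)
(28427 + (5277 + u(-73, 118))*(15490 - 21154))/(-23134 - 26002) = (28427 + (5277 + (-148 - 7*(-73)*118))*(15490 - 21154))/(-23134 - 26002) = (28427 + (5277 + (-148 + 60298))*(-5664))/(-49136) = (28427 + (5277 + 60150)*(-5664))*(-1/49136) = (28427 + 65427*(-5664))*(-1/49136) = (28427 - 370578528)*(-1/49136) = -370550101*(-1/49136) = 370550101/49136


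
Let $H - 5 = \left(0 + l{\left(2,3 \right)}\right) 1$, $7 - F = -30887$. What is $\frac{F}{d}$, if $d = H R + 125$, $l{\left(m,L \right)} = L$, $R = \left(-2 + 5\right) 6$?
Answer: $\frac{30894}{269} \approx 114.85$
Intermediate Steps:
$F = 30894$ ($F = 7 - -30887 = 7 + 30887 = 30894$)
$R = 18$ ($R = 3 \cdot 6 = 18$)
$H = 8$ ($H = 5 + \left(0 + 3\right) 1 = 5 + 3 \cdot 1 = 5 + 3 = 8$)
$d = 269$ ($d = 8 \cdot 18 + 125 = 144 + 125 = 269$)
$\frac{F}{d} = \frac{30894}{269}$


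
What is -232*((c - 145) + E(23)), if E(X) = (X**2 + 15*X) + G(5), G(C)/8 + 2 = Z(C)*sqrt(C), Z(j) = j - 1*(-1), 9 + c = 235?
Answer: -217848 - 11136*sqrt(5) ≈ -2.4275e+5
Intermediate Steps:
c = 226 (c = -9 + 235 = 226)
Z(j) = 1 + j (Z(j) = j + 1 = 1 + j)
G(C) = -16 + 8*sqrt(C)*(1 + C) (G(C) = -16 + 8*((1 + C)*sqrt(C)) = -16 + 8*(sqrt(C)*(1 + C)) = -16 + 8*sqrt(C)*(1 + C))
E(X) = -16 + X**2 + 15*X + 48*sqrt(5) (E(X) = (X**2 + 15*X) + (-16 + 8*sqrt(5)*(1 + 5)) = (X**2 + 15*X) + (-16 + 8*sqrt(5)*6) = (X**2 + 15*X) + (-16 + 48*sqrt(5)) = -16 + X**2 + 15*X + 48*sqrt(5))
-232*((c - 145) + E(23)) = -232*((226 - 145) + (-16 + 23**2 + 15*23 + 48*sqrt(5))) = -232*(81 + (-16 + 529 + 345 + 48*sqrt(5))) = -232*(81 + (858 + 48*sqrt(5))) = -232*(939 + 48*sqrt(5)) = -217848 - 11136*sqrt(5)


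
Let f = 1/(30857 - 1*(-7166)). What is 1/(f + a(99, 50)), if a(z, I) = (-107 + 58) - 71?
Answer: -38023/4562759 ≈ -0.0083333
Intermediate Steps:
a(z, I) = -120 (a(z, I) = -49 - 71 = -120)
f = 1/38023 (f = 1/(30857 + 7166) = 1/38023 ≈ 2.6300e-5)
1/(f + a(99, 50)) = 1/(1/38023 - 120) = 1/(-4562759/38023) = -38023/4562759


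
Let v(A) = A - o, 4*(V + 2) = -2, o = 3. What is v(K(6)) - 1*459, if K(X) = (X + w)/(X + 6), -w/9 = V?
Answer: -3677/8 ≈ -459.63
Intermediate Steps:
V = -5/2 (V = -2 + (¼)*(-2) = -2 - ½ = -5/2 ≈ -2.5000)
w = 45/2 (w = -9*(-5/2) = 45/2 ≈ 22.500)
K(X) = (45/2 + X)/(6 + X) (K(X) = (X + 45/2)/(X + 6) = (45/2 + X)/(6 + X))
v(A) = -3 + A (v(A) = A - 1*3 = A - 3 = -3 + A)
v(K(6)) - 1*459 = (-3 + (45/2 + 6)/(6 + 6)) - 1*459 = (-3 + (57/2)/12) - 459 = (-3 + (1/12)*(57/2)) - 459 = (-3 + 19/8) - 459 = -5/8 - 459 = -3677/8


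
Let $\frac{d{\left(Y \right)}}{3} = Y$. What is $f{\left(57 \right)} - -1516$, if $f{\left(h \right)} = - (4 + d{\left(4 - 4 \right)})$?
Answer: $1512$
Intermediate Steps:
$d{\left(Y \right)} = 3 Y$
$f{\left(h \right)} = -4$ ($f{\left(h \right)} = - (4 + 3 \left(4 - 4\right)) = - (4 + 3 \cdot 0) = - (4 + 0) = \left(-1\right) 4 = -4$)
$f{\left(57 \right)} - -1516 = -4 - -1516 = -4 + 1516 = 1512$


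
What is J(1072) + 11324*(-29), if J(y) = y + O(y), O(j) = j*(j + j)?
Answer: 1971044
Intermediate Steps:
O(j) = 2*j² (O(j) = j*(2*j) = 2*j²)
J(y) = y + 2*y²
J(1072) + 11324*(-29) = 1072*(1 + 2*1072) + 11324*(-29) = 1072*(1 + 2144) - 328396 = 1072*2145 - 328396 = 2299440 - 328396 = 1971044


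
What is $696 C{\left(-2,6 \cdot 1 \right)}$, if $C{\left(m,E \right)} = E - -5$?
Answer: $7656$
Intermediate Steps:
$C{\left(m,E \right)} = 5 + E$ ($C{\left(m,E \right)} = E + 5 = 5 + E$)
$696 C{\left(-2,6 \cdot 1 \right)} = 696 \left(5 + 6 \cdot 1\right) = 696 \left(5 + 6\right) = 696 \cdot 11 = 7656$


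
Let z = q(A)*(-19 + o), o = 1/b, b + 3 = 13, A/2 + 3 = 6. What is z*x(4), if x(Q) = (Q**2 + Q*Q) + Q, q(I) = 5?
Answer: -3402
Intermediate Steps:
A = 6 (A = -6 + 2*6 = -6 + 12 = 6)
b = 10 (b = -3 + 13 = 10)
x(Q) = Q + 2*Q**2 (x(Q) = (Q**2 + Q**2) + Q = 2*Q**2 + Q = Q + 2*Q**2)
o = 1/10 ≈ 0.10000
z = -189/2 (z = 5*(-19 + 1/10) = 5*(-189/10) = -189/2 ≈ -94.500)
z*x(4) = -378*(1 + 2*4) = -378*(1 + 8) = -378*9 = -189/2*36 = -3402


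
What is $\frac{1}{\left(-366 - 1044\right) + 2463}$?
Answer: $\frac{1}{1053} \approx 0.00094967$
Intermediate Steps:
$\frac{1}{\left(-366 - 1044\right) + 2463} = \frac{1}{-1410 + 2463} = \frac{1}{1053}$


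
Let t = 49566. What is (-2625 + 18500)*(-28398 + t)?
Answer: 336042000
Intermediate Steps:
(-2625 + 18500)*(-28398 + t) = (-2625 + 18500)*(-28398 + 49566) = 15875*21168 = 336042000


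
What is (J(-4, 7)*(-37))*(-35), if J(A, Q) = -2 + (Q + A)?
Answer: 1295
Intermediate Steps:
J(A, Q) = -2 + A + Q (J(A, Q) = -2 + (A + Q) = -2 + A + Q)
(J(-4, 7)*(-37))*(-35) = ((-2 - 4 + 7)*(-37))*(-35) = (1*(-37))*(-35) = -37*(-35) = 1295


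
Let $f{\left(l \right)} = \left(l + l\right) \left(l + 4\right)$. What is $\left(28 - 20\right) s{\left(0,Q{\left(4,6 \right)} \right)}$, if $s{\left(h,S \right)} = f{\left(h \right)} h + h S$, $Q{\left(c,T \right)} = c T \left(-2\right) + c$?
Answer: $0$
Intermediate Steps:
$Q{\left(c,T \right)} = c - 2 T c$ ($Q{\left(c,T \right)} = T c \left(-2\right) + c = - 2 T c + c = c - 2 T c$)
$f{\left(l \right)} = 2 l \left(4 + l\right)$
$s{\left(h,S \right)} = S h + 2 h^{2} \left(4 + h\right)$ ($s{\left(h,S \right)} = 2 h \left(4 + h\right) h + h S = 2 h^{2} \left(4 + h\right) + S h = S h + 2 h^{2} \left(4 + h\right)$)
$\left(28 - 20\right) s{\left(0,Q{\left(4,6 \right)} \right)} = \left(28 - 20\right) 0 \left(4 \left(1 - 12\right) + 2 \cdot 0 \left(4 + 0\right)\right) = 8 \cdot 0 \left(4 \left(1 - 12\right) + 2 \cdot 0 \cdot 4\right) = 8 \cdot 0 \left(4 \left(-11\right) + 0\right) = 8 \cdot 0 \left(-44 + 0\right) = 8 \cdot 0 \left(-44\right) = 8 \cdot 0 = 0$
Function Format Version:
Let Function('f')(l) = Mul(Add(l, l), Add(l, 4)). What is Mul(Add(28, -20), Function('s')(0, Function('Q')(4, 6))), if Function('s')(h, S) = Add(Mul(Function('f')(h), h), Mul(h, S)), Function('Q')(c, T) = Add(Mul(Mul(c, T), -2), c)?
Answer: 0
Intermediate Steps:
Function('Q')(c, T) = Add(c, Mul(-2, T, c)) (Function('Q')(c, T) = Add(Mul(Mul(T, c), -2), c) = Add(Mul(-2, T, c), c) = Add(c, Mul(-2, T, c)))
Function('f')(l) = Mul(2, l, Add(4, l)) (Function('f')(l) = Mul(Mul(2, l), Add(4, l)) = Mul(2, l, Add(4, l)))
Function('s')(h, S) = Add(Mul(S, h), Mul(2, Pow(h, 2), Add(4, h))) (Function('s')(h, S) = Add(Mul(Mul(2, h, Add(4, h)), h), Mul(h, S)) = Add(Mul(2, Pow(h, 2), Add(4, h)), Mul(S, h)) = Add(Mul(S, h), Mul(2, Pow(h, 2), Add(4, h))))
Mul(Add(28, -20), Function('s')(0, Function('Q')(4, 6))) = Mul(Add(28, -20), Mul(0, Add(Mul(4, Add(1, Mul(-2, 6))), Mul(2, 0, Add(4, 0))))) = Mul(8, Mul(0, Add(Mul(4, Add(1, -12)), Mul(2, 0, 4)))) = Mul(8, Mul(0, Add(Mul(4, -11), 0))) = Mul(8, Mul(0, Add(-44, 0))) = Mul(8, Mul(0, -44)) = Mul(8, 0) = 0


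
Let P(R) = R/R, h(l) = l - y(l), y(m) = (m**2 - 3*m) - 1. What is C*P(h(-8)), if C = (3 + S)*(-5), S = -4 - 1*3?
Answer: 20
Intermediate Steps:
S = -7 (S = -4 - 3 = -7)
y(m) = -1 + m**2 - 3*m
h(l) = 1 - l**2 + 4*l (h(l) = l - (-1 + l**2 - 3*l) = l + (1 - l**2 + 3*l) = 1 - l**2 + 4*l)
P(R) = 1
C = 20 (C = (3 - 7)*(-5) = -4*(-5) = 20)
C*P(h(-8)) = 20*1 = 20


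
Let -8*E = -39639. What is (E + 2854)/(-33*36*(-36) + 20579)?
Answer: 62471/506776 ≈ 0.12327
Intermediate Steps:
E = 39639/8 (E = -⅛*(-39639) = 39639/8 ≈ 4954.9)
(E + 2854)/(-33*36*(-36) + 20579) = (39639/8 + 2854)/(-33*36*(-36) + 20579) = 62471/(8*(-1188*(-36) + 20579)) = 62471/(8*(42768 + 20579)) = (62471/8)/63347 = (62471/8)*(1/63347) = 62471/506776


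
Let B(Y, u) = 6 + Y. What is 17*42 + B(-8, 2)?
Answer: 712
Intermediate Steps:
17*42 + B(-8, 2) = 17*42 + (6 - 8) = 714 - 2 = 712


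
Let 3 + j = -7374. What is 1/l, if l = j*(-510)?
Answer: 1/3762270 ≈ 2.6580e-7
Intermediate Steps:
j = -7377 (j = -3 - 7374 = -7377)
l = 3762270 (l = -7377*(-510) = 3762270)
1/l = 1/3762270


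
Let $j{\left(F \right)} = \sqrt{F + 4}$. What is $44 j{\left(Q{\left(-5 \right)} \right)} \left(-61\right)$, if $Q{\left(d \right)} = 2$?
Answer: $- 2684 \sqrt{6} \approx -6574.4$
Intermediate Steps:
$j{\left(F \right)} = \sqrt{4 + F}$
$44 j{\left(Q{\left(-5 \right)} \right)} \left(-61\right) = 44 \sqrt{4 + 2} \left(-61\right) = 44 \sqrt{6} \left(-61\right) = - 2684 \sqrt{6}$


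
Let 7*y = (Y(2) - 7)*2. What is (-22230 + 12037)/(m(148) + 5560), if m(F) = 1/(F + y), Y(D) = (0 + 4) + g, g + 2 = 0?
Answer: -10458018/5704567 ≈ -1.8333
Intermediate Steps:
g = -2 (g = -2 + 0 = -2)
Y(D) = 2 (Y(D) = (0 + 4) - 2 = 4 - 2 = 2)
y = -10/7 (y = ((2 - 7)*2)/7 = (-5*2)/7 = (⅐)*(-10) = -10/7 ≈ -1.4286)
m(F) = 1/(-10/7 + F) (m(F) = 1/(F - 10/7) = 1/(-10/7 + F))
(-22230 + 12037)/(m(148) + 5560) = (-22230 + 12037)/(7/(-10 + 7*148) + 5560) = -10193/(7/(-10 + 1036) + 5560) = -10193/(7/1026 + 5560) = -10193/5704567/1026 = -10193*1026/5704567 = -10458018/5704567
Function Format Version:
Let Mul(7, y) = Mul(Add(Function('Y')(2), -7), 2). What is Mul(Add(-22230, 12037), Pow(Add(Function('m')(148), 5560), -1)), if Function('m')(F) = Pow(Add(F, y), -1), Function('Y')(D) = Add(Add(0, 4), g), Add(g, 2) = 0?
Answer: Rational(-10458018, 5704567) ≈ -1.8333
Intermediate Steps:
g = -2 (g = Add(-2, 0) = -2)
Function('Y')(D) = 2 (Function('Y')(D) = Add(Add(0, 4), -2) = Add(4, -2) = 2)
y = Rational(-10, 7) (y = Mul(Rational(1, 7), Mul(Add(2, -7), 2)) = Mul(Rational(1, 7), Mul(-5, 2)) = Mul(Rational(1, 7), -10) = Rational(-10, 7) ≈ -1.4286)
Function('m')(F) = Pow(Add(Rational(-10, 7), F), -1) (Function('m')(F) = Pow(Add(F, Rational(-10, 7)), -1) = Pow(Add(Rational(-10, 7), F), -1))
Mul(Add(-22230, 12037), Pow(Add(Function('m')(148), 5560), -1)) = Mul(Add(-22230, 12037), Pow(Add(Mul(7, Pow(Add(-10, Mul(7, 148)), -1)), 5560), -1)) = Mul(-10193, Pow(Add(Mul(7, Pow(Add(-10, 1036), -1)), 5560), -1)) = Mul(-10193, Pow(Add(Mul(7, Pow(1026, -1)), 5560), -1)) = Mul(-10193, Pow(Add(Mul(7, Rational(1, 1026)), 5560), -1)) = Mul(-10193, Pow(Add(Rational(7, 1026), 5560), -1)) = Mul(-10193, Pow(Rational(5704567, 1026), -1)) = Mul(-10193, Rational(1026, 5704567)) = Rational(-10458018, 5704567)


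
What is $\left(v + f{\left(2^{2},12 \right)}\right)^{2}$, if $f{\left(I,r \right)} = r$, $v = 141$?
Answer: $23409$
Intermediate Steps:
$\left(v + f{\left(2^{2},12 \right)}\right)^{2} = \left(141 + 12\right)^{2} = 153^{2} = 23409$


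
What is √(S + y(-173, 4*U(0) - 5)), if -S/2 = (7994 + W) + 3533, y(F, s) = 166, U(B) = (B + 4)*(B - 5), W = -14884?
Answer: 4*√430 ≈ 82.946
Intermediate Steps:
U(B) = (-5 + B)*(4 + B) (U(B) = (4 + B)*(-5 + B) = (-5 + B)*(4 + B))
S = 6714 (S = -2*((7994 - 14884) + 3533) = -2*(-6890 + 3533) = -2*(-3357) = 6714)
√(S + y(-173, 4*U(0) - 5)) = √(6714 + 166) = √6880 = 4*√430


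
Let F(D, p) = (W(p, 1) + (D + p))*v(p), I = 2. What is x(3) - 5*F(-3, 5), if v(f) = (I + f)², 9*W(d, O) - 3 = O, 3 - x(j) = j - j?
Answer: -5363/9 ≈ -595.89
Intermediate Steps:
x(j) = 3 (x(j) = 3 - (j - j) = 3 - 1*0 = 3 + 0 = 3)
W(d, O) = ⅓ + O/9
v(f) = (2 + f)²
F(D, p) = (2 + p)²*(4/9 + D + p) (F(D, p) = ((⅓ + (⅑)*1) + (D + p))*(2 + p)² = ((⅓ + ⅑) + (D + p))*(2 + p)² = (4/9 + (D + p))*(2 + p)² = (4/9 + D + p)*(2 + p)² = (2 + p)²*(4/9 + D + p))
x(3) - 5*F(-3, 5) = 3 - 5*(2 + 5)²*(4/9 - 3 + 5) = 3 - 5*7²*22/9 = 3 - 245*22/9 = 3 - 5*1078/9 = 3 - 5390/9 = -5363/9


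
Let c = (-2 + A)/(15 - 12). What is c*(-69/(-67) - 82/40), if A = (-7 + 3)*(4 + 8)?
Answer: 6835/402 ≈ 17.003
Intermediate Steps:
A = -48 (A = -4*12 = -48)
c = -50/3 (c = (-2 - 48)/(15 - 12) = -50/3 ≈ -16.667)
c*(-69/(-67) - 82/40) = -50*(-69/(-67) - 82/40)/3 = -50*(-69*(-1/67) - 82*1/40)/3 = -50*(69/67 - 41/20)/3 = -50/3*(-1367/1340) = 6835/402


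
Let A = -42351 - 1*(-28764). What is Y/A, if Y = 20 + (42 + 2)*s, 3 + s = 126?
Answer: -776/1941 ≈ -0.39979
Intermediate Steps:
s = 123 (s = -3 + 126 = 123)
A = -13587 (A = -42351 + 28764 = -13587)
Y = 5432 (Y = 20 + (42 + 2)*123 = 20 + 44*123 = 20 + 5412 = 5432)
Y/A = 5432/(-13587) = 5432*(-1/13587) = -776/1941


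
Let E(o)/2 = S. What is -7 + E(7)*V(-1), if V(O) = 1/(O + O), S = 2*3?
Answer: -13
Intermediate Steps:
S = 6
V(O) = 1/(2*O)
E(o) = 12 (E(o) = 2*6 = 12)
-7 + E(7)*V(-1) = -7 + 12*((½)/(-1)) = -7 + 12*((½)*(-1)) = -7 + 12*(-½) = -7 - 6 = -13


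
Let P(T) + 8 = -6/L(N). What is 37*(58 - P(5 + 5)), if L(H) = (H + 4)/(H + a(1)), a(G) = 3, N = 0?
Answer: 5217/2 ≈ 2608.5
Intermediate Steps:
L(H) = (4 + H)/(3 + H) (L(H) = (H + 4)/(H + 3) = (4 + H)/(3 + H))
P(T) = -25/2 (P(T) = -8 - 6*(3 + 0)/(4 + 0) = -8 - 6/(4/3) = -8 - 6/((1/3)*4) = -8 - 6/4/3 = -8 - 6*3/4 = -8 - 9/2 = -25/2)
37*(58 - P(5 + 5)) = 37*(58 - 1*(-25/2)) = 37*(58 + 25/2) = 37*(141/2) = 5217/2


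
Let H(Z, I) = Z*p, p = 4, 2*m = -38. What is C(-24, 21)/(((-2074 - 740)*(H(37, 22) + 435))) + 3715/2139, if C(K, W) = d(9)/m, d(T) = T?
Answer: 38599696007/22224693414 ≈ 1.7368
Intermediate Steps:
m = -19 (m = (1/2)*(-38) = -19)
H(Z, I) = 4*Z (H(Z, I) = Z*4 = 4*Z)
C(K, W) = -9/19 (C(K, W) = 9/(-19) = 9*(-1/19) = -9/19)
C(-24, 21)/(((-2074 - 740)*(H(37, 22) + 435))) + 3715/2139 = -9*1/((-2074 - 740)*(4*37 + 435))/19 + 3715/2139 = -9*(-1/(2814*(148 + 435)))/19 + 3715*(1/2139) = -9/(19*((-2814*583))) + 3715/2139 = -9/19/(-1640562) + 3715/2139 = -9/19*(-1/1640562) + 3715/2139 = 3/10390226 + 3715/2139 = 38599696007/22224693414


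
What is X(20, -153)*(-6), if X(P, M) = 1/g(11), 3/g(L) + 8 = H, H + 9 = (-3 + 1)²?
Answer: 26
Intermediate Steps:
H = -5 (H = -9 + (-3 + 1)² = -9 + (-2)² = -9 + 4 = -5)
g(L) = -3/13 (g(L) = 3/(-8 - 5) = 3/(-13) = 3*(-1/13) = -3/13)
X(P, M) = -13/3 (X(P, M) = 1/(-3/13) = -13/3)
X(20, -153)*(-6) = -13/3*(-6) = 26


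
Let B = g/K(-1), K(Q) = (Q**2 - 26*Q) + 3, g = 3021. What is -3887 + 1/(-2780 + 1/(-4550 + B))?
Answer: -480785212343/123690550 ≈ -3887.0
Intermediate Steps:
K(Q) = 3 + Q**2 - 26*Q
B = 1007/10 (B = 3021/(3 + (-1)**2 - 26*(-1)) = 3021/(3 + 1 + 26) = 3021/30 = 3021*(1/30) = 1007/10 ≈ 100.70)
-3887 + 1/(-2780 + 1/(-4550 + B)) = -3887 + 1/(-2780 + 1/(-4550 + 1007/10)) = -3887 + 1/(-2780 + 1/(-44493/10)) = -3887 + 1/(-2780 - 10/44493) = -3887 + 1/(-123690550/44493) = -3887 - 44493/123690550 = -480785212343/123690550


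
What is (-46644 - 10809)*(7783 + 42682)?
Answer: -2899365645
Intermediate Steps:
(-46644 - 10809)*(7783 + 42682) = -57453*50465 = -2899365645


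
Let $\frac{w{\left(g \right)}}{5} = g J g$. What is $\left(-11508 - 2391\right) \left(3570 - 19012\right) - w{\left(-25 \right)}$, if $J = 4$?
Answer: $214615858$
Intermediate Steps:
$w{\left(g \right)} = 20 g^{2}$ ($w{\left(g \right)} = 5 g 4 g = 5 \cdot 4 g g = 5 \cdot 4 g^{2} = 20 g^{2}$)
$\left(-11508 - 2391\right) \left(3570 - 19012\right) - w{\left(-25 \right)} = \left(-11508 - 2391\right) \left(3570 - 19012\right) - 20 \left(-25\right)^{2} = \left(-13899\right) \left(-15442\right) - 20 \cdot 625 = 214628358 - 12500 = 214615858$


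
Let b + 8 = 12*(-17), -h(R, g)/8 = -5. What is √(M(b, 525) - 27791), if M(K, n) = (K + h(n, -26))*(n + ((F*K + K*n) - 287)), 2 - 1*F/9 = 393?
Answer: I*√109241943 ≈ 10452.0*I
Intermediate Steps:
h(R, g) = 40 (h(R, g) = -8*(-5) = 40)
F = -3519 (F = 18 - 9*393 = 18 - 3537 = -3519)
b = -212 (b = -8 + 12*(-17) = -8 - 204 = -212)
M(K, n) = (40 + K)*(-287 + n - 3519*K + K*n) (M(K, n) = (K + 40)*(n + ((-3519*K + K*n) - 287)) = (40 + K)*(n + (-287 - 3519*K + K*n)) = (40 + K)*(-287 + n - 3519*K + K*n))
√(M(b, 525) - 27791) = √((-11480 - 141047*(-212) - 3519*(-212)² + 40*525 + 525*(-212)² + 41*(-212)*525) - 27791) = √((-11480 + 29901964 - 3519*44944 + 21000 + 525*44944 - 4563300) - 27791) = √((-11480 + 29901964 - 158157936 + 21000 + 23595600 - 4563300) - 27791) = √(-109214152 - 27791) = √(-109241943) = I*√109241943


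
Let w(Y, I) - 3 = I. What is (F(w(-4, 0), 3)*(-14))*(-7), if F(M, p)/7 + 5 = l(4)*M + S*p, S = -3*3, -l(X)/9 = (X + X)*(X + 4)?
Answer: -1207360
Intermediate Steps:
w(Y, I) = 3 + I
l(X) = -18*X*(4 + X) (l(X) = -9*(X + X)*(X + 4) = -9*2*X*(4 + X) = -18*X*(4 + X))
S = -9
F(M, p) = -35 - 4032*M - 63*p (F(M, p) = -35 + 7*((-18*4*(4 + 4))*M - 9*p) = -35 + 7*((-18*4*8)*M - 9*p) = -35 + 7*(-576*M - 9*p) = -35 + (-4032*M - 63*p) = -35 - 4032*M - 63*p)
(F(w(-4, 0), 3)*(-14))*(-7) = ((-35 - 4032*(3 + 0) - 63*3)*(-14))*(-7) = ((-35 - 4032*3 - 189)*(-14))*(-7) = ((-35 - 12096 - 189)*(-14))*(-7) = -12320*(-14)*(-7) = 172480*(-7) = -1207360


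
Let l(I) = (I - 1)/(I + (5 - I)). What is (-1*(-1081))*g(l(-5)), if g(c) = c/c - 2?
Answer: -1081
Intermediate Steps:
l(I) = -⅕ + I/5 (l(I) = (-1 + I)/5 = (-1 + I)*(⅕) = -⅕ + I/5)
g(c) = -1 (g(c) = 1 - 2 = -1)
(-1*(-1081))*g(l(-5)) = -1*(-1081)*(-1) = 1081*(-1) = -1081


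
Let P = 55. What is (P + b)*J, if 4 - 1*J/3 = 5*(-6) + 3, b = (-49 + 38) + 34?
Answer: 7254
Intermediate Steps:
b = 23 (b = -11 + 34 = 23)
J = 93 (J = 12 - 3*(5*(-6) + 3) = 12 - 3*(-30 + 3) = 12 - 3*(-27) = 12 + 81 = 93)
(P + b)*J = (55 + 23)*93 = 78*93 = 7254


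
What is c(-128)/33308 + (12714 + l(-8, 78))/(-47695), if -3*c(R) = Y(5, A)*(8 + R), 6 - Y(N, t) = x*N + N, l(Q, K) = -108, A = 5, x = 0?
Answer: -104493212/397156265 ≈ -0.26310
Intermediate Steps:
Y(N, t) = 6 - N (Y(N, t) = 6 - (0*N + N) = 6 - (0 + N) = 6 - N)
c(R) = -8/3 - R/3 (c(R) = -(6 - 1*5)*(8 + R)/3 = -(6 - 5)*(8 + R)/3 = -(8 + R)/3 = -8/3 - R/3)
c(-128)/33308 + (12714 + l(-8, 78))/(-47695) = (-8/3 - ⅓*(-128))/33308 + (12714 - 108)/(-47695) = (-8/3 + 128/3)*(1/33308) + 12606*(-1/47695) = 40*(1/33308) - 12606/47695 = 10/8327 - 12606/47695 = -104493212/397156265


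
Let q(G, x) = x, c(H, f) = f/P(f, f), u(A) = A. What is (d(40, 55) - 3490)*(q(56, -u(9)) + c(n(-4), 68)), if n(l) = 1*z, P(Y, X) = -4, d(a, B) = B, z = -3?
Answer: 89310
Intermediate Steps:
n(l) = -3 (n(l) = 1*(-3) = -3)
c(H, f) = -f/4 (c(H, f) = f/(-4) = f*(-¼) = -f/4)
(d(40, 55) - 3490)*(q(56, -u(9)) + c(n(-4), 68)) = (55 - 3490)*(-1*9 - ¼*68) = -3435*(-9 - 17) = -3435*(-26) = 89310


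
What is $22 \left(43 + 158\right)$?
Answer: $4422$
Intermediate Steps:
$22 \left(43 + 158\right) = 22 \cdot 201 = 4422$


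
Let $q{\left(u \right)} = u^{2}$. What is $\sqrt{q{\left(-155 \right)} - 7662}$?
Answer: $\sqrt{16363} \approx 127.92$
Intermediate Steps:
$\sqrt{q{\left(-155 \right)} - 7662} = \sqrt{\left(-155\right)^{2} - 7662} = \sqrt{24025 - 7662} = \sqrt{16363}$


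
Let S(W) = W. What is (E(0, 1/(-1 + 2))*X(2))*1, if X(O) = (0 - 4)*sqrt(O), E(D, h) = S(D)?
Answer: 0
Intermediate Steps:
E(D, h) = D
X(O) = -4*sqrt(O)
(E(0, 1/(-1 + 2))*X(2))*1 = (0*(-4*sqrt(2)))*1 = 0*1 = 0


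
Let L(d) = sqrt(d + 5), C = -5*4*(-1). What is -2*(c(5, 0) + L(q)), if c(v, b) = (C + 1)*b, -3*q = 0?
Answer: -2*sqrt(5) ≈ -4.4721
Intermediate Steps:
q = 0 (q = -1/3*0 = 0)
C = 20 (C = -20*(-1) = 20)
c(v, b) = 21*b (c(v, b) = (20 + 1)*b = 21*b)
L(d) = sqrt(5 + d)
-2*(c(5, 0) + L(q)) = -2*(21*0 + sqrt(5 + 0)) = -2*(0 + sqrt(5)) = -2*sqrt(5)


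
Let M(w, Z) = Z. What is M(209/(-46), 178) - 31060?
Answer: -30882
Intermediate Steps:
M(209/(-46), 178) - 31060 = 178 - 31060 = -30882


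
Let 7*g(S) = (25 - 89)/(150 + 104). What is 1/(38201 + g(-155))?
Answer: 889/33960657 ≈ 2.6177e-5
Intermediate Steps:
g(S) = -32/889 (g(S) = ((25 - 89)/(150 + 104))/7 = (-64/254)/7 = (-64*1/254)/7 = (⅐)*(-32/127) = -32/889)
1/(38201 + g(-155)) = 1/(38201 - 32/889) = 1/(33960657/889) = 889/33960657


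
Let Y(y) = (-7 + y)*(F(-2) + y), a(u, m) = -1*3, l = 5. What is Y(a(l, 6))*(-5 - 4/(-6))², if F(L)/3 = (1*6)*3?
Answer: -28730/3 ≈ -9576.7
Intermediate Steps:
F(L) = 54 (F(L) = 3*((1*6)*3) = 3*(6*3) = 3*18 = 54)
a(u, m) = -3
Y(y) = (-7 + y)*(54 + y)
Y(a(l, 6))*(-5 - 4/(-6))² = (-378 + (-3)² + 47*(-3))*(-5 - 4/(-6))² = (-378 + 9 - 141)*(-5 - 4*(-⅙))² = -510*(-5 + ⅔)² = -510*(-13/3)² = -510*169/9 = -28730/3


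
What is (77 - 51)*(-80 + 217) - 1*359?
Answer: 3203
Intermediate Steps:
(77 - 51)*(-80 + 217) - 1*359 = 26*137 - 359 = 3562 - 359 = 3203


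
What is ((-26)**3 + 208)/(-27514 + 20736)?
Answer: 8684/3389 ≈ 2.5624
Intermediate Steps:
((-26)**3 + 208)/(-27514 + 20736) = (-17576 + 208)/(-6778) = -17368*(-1/6778) = 8684/3389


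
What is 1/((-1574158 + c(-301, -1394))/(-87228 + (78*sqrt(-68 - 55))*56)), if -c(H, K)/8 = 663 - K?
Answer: 43614/795307 - 2184*I*sqrt(123)/795307 ≈ 0.054839 - 0.030456*I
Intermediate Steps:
c(H, K) = -5304 + 8*K (c(H, K) = -8*(663 - K) = -5304 + 8*K)
1/((-1574158 + c(-301, -1394))/(-87228 + (78*sqrt(-68 - 55))*56)) = 1/((-1574158 + (-5304 + 8*(-1394)))/(-87228 + (78*sqrt(-68 - 55))*56)) = 1/((-1574158 + (-5304 - 11152))/(-87228 + (78*sqrt(-123))*56)) = 1/((-1574158 - 16456)/(-87228 + (78*(I*sqrt(123)))*56)) = 1/(-1590614/(-87228 + (78*I*sqrt(123))*56)) = 1/(-1590614/(-87228 + 4368*I*sqrt(123))) = 43614/795307 - 2184*I*sqrt(123)/795307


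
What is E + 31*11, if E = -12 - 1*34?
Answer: 295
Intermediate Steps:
E = -46 (E = -12 - 34 = -46)
E + 31*11 = -46 + 31*11 = -46 + 341 = 295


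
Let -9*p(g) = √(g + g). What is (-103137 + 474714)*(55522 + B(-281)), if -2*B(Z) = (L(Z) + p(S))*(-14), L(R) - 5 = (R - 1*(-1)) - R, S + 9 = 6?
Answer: 20646304428 - 867013*I*√6/3 ≈ 2.0646e+10 - 7.0791e+5*I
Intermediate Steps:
S = -3 (S = -9 + 6 = -3)
L(R) = 6 (L(R) = 5 + ((R - 1*(-1)) - R) = 5 + ((R + 1) - R) = 5 + ((1 + R) - R) = 5 + 1 = 6)
p(g) = -√2*√g/9 (p(g) = -√(g + g)/9 = -√2*√g/9)
B(Z) = 42 - 7*I*√6/9 (B(Z) = -(6 - √2*√(-3)/9)*(-14)/2 = -(6 - √2*I*√3/9)*(-14)/2 = -(6 - I*√6/9)*(-14)/2 = -(-84 + 14*I*√6/9)/2 = 42 - 7*I*√6/9)
(-103137 + 474714)*(55522 + B(-281)) = (-103137 + 474714)*(55522 + (42 - 7*I*√6/9)) = 371577*(55564 - 7*I*√6/9) = 20646304428 - 867013*I*√6/3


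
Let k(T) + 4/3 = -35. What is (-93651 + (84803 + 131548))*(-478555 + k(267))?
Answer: -58723156600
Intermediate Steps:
k(T) = -109/3 (k(T) = -4/3 - 35 = -109/3)
(-93651 + (84803 + 131548))*(-478555 + k(267)) = (-93651 + (84803 + 131548))*(-478555 - 109/3) = (-93651 + 216351)*(-1435774/3) = 122700*(-1435774/3) = -58723156600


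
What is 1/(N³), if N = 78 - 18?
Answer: 1/216000 ≈ 4.6296e-6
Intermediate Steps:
N = 60
1/(N³) = 1/(60³) = 1/216000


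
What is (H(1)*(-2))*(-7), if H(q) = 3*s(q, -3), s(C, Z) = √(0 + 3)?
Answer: 42*√3 ≈ 72.746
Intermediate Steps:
s(C, Z) = √3
H(q) = 3*√3
(H(1)*(-2))*(-7) = ((3*√3)*(-2))*(-7) = -6*√3*(-7) = 42*√3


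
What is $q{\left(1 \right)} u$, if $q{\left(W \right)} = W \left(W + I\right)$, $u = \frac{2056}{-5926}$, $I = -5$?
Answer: $\frac{4112}{2963} \approx 1.3878$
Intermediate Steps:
$u = - \frac{1028}{2963}$ ($u = 2056 \left(- \frac{1}{5926}\right) = - \frac{1028}{2963} \approx -0.34695$)
$q{\left(W \right)} = W \left(-5 + W\right)$ ($q{\left(W \right)} = W \left(W - 5\right) = W \left(-5 + W\right)$)
$q{\left(1 \right)} u = 1 \left(-5 + 1\right) \left(- \frac{1028}{2963}\right) = 1 \left(-4\right) \left(- \frac{1028}{2963}\right) = \left(-4\right) \left(- \frac{1028}{2963}\right) = \frac{4112}{2963}$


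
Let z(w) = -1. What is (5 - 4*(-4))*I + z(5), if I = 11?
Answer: 230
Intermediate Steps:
(5 - 4*(-4))*I + z(5) = (5 - 4*(-4))*11 - 1 = (5 + 16)*11 - 1 = 21*11 - 1 = 231 - 1 = 230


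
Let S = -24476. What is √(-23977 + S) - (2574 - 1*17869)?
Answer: 15295 + I*√48453 ≈ 15295.0 + 220.12*I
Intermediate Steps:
√(-23977 + S) - (2574 - 1*17869) = √(-23977 - 24476) - (2574 - 1*17869) = √(-48453) - (2574 - 17869) = I*√48453 - 1*(-15295) = I*√48453 + 15295 = 15295 + I*√48453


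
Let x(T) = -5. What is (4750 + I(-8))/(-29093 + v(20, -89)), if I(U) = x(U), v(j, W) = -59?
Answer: -4745/29152 ≈ -0.16277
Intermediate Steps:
I(U) = -5
(4750 + I(-8))/(-29093 + v(20, -89)) = (4750 - 5)/(-29093 - 59) = 4745/(-29152) = 4745*(-1/29152) = -4745/29152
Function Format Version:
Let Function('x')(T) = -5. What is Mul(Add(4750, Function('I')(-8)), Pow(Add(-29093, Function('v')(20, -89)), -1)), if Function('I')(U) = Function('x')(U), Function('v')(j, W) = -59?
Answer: Rational(-4745, 29152) ≈ -0.16277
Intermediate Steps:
Function('I')(U) = -5
Mul(Add(4750, Function('I')(-8)), Pow(Add(-29093, Function('v')(20, -89)), -1)) = Mul(Add(4750, -5), Pow(Add(-29093, -59), -1)) = Mul(4745, Pow(-29152, -1)) = Mul(4745, Rational(-1, 29152)) = Rational(-4745, 29152)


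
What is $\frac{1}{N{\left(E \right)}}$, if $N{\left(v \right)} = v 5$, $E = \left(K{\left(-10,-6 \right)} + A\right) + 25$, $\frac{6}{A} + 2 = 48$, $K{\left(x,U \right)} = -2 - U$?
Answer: $\frac{23}{3350} \approx 0.0068657$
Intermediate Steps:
$A = \frac{3}{23}$ ($A = \frac{6}{-2 + 48} = \frac{6}{46} = 6 \cdot \frac{1}{46} = \frac{3}{23} \approx 0.13043$)
$E = \frac{670}{23}$ ($E = \left(\left(-2 - -6\right) + \frac{3}{23}\right) + 25 = \left(\left(-2 + 6\right) + \frac{3}{23}\right) + 25 = \left(4 + \frac{3}{23}\right) + 25 = \frac{95}{23} + 25 = \frac{670}{23} \approx 29.13$)
$N{\left(v \right)} = 5 v$
$\frac{1}{N{\left(E \right)}} = \frac{1}{5 \cdot \frac{670}{23}} = \frac{1}{\frac{3350}{23}} = \frac{23}{3350}$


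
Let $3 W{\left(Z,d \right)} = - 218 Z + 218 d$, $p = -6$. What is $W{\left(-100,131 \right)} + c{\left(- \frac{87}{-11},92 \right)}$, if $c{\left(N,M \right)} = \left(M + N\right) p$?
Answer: $\frac{178052}{11} \approx 16187.0$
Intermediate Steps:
$W{\left(Z,d \right)} = - \frac{218 Z}{3} + \frac{218 d}{3}$ ($W{\left(Z,d \right)} = \frac{- 218 Z + 218 d}{3} = - \frac{218 Z}{3} + \frac{218 d}{3}$)
$c{\left(N,M \right)} = - 6 M - 6 N$ ($c{\left(N,M \right)} = \left(M + N\right) \left(-6\right) = - 6 M - 6 N$)
$W{\left(-100,131 \right)} + c{\left(- \frac{87}{-11},92 \right)} = \left(\left(- \frac{218}{3}\right) \left(-100\right) + \frac{218}{3} \cdot 131\right) - \left(552 + 6 \left(- \frac{87}{-11}\right)\right) = \left(\frac{21800}{3} + \frac{28558}{3}\right) - \left(552 + 6 \left(\left(-87\right) \left(- \frac{1}{11}\right)\right)\right) = 16786 - \frac{6594}{11} = \frac{178052}{11}$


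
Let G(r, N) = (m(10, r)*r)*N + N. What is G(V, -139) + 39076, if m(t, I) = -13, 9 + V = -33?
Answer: -36957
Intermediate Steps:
V = -42 (V = -9 - 33 = -42)
G(r, N) = N - 13*N*r (G(r, N) = (-13*r)*N + N = -13*N*r + N = N - 13*N*r)
G(V, -139) + 39076 = -139*(1 - 13*(-42)) + 39076 = -139*(1 + 546) + 39076 = -139*547 + 39076 = -76033 + 39076 = -36957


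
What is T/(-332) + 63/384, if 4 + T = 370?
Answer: -9969/10624 ≈ -0.93835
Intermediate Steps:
T = 366 (T = -4 + 370 = 366)
T/(-332) + 63/384 = 366/(-332) + 63/384 = 366*(-1/332) + 63*(1/384) = -183/166 + 21/128 = -9969/10624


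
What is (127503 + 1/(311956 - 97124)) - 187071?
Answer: -12797112575/214832 ≈ -59568.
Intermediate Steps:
(127503 + 1/(311956 - 97124)) - 187071 = (127503 + 1/214832) - 187071 = 27391724497/214832 - 187071 = -12797112575/214832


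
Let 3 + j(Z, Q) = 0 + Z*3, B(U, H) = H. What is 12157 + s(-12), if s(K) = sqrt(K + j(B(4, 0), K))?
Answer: 12157 + I*sqrt(15) ≈ 12157.0 + 3.873*I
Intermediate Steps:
j(Z, Q) = -3 + 3*Z (j(Z, Q) = -3 + (0 + Z*3) = -3 + (0 + 3*Z) = -3 + 3*Z)
s(K) = sqrt(-3 + K) (s(K) = sqrt(K + (-3 + 3*0)) = sqrt(K + (-3 + 0)) = sqrt(K - 3) = sqrt(-3 + K))
12157 + s(-12) = 12157 + sqrt(-3 - 12) = 12157 + sqrt(-15) = 12157 + I*sqrt(15)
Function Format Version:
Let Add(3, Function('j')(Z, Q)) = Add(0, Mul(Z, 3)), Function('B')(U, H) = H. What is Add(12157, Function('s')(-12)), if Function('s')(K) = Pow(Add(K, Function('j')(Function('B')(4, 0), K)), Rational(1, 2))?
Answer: Add(12157, Mul(I, Pow(15, Rational(1, 2)))) ≈ Add(12157., Mul(3.8730, I))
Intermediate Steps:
Function('j')(Z, Q) = Add(-3, Mul(3, Z)) (Function('j')(Z, Q) = Add(-3, Add(0, Mul(Z, 3))) = Add(-3, Add(0, Mul(3, Z))) = Add(-3, Mul(3, Z)))
Function('s')(K) = Pow(Add(-3, K), Rational(1, 2)) (Function('s')(K) = Pow(Add(K, Add(-3, Mul(3, 0))), Rational(1, 2)) = Pow(Add(K, Add(-3, 0)), Rational(1, 2)) = Pow(Add(K, -3), Rational(1, 2)) = Pow(Add(-3, K), Rational(1, 2)))
Add(12157, Function('s')(-12)) = Add(12157, Pow(Add(-3, -12), Rational(1, 2))) = Add(12157, Pow(-15, Rational(1, 2))) = Add(12157, Mul(I, Pow(15, Rational(1, 2))))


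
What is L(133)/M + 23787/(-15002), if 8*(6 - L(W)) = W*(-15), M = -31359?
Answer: -999690225/627263624 ≈ -1.5937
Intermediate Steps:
L(W) = 6 + 15*W/8 (L(W) = 6 - W*(-15)/8 = 6 - (-15)*W/8 = 6 + 15*W/8)
L(133)/M + 23787/(-15002) = (6 + (15/8)*133)/(-31359) + 23787/(-15002) = (6 + 1995/8)*(-1/31359) + 23787*(-1/15002) = (2043/8)*(-1/31359) - 23787/15002 = -681/83624 - 23787/15002 = -999690225/627263624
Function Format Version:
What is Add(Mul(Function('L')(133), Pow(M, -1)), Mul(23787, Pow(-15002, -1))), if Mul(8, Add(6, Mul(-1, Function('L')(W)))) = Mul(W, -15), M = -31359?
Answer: Rational(-999690225, 627263624) ≈ -1.5937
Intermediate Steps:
Function('L')(W) = Add(6, Mul(Rational(15, 8), W)) (Function('L')(W) = Add(6, Mul(Rational(-1, 8), Mul(W, -15))) = Add(6, Mul(Rational(-1, 8), Mul(-15, W))) = Add(6, Mul(Rational(15, 8), W)))
Add(Mul(Function('L')(133), Pow(M, -1)), Mul(23787, Pow(-15002, -1))) = Add(Mul(Add(6, Mul(Rational(15, 8), 133)), Pow(-31359, -1)), Mul(23787, Pow(-15002, -1))) = Add(Mul(Add(6, Rational(1995, 8)), Rational(-1, 31359)), Mul(23787, Rational(-1, 15002))) = Add(Mul(Rational(2043, 8), Rational(-1, 31359)), Rational(-23787, 15002)) = Add(Rational(-681, 83624), Rational(-23787, 15002)) = Rational(-999690225, 627263624)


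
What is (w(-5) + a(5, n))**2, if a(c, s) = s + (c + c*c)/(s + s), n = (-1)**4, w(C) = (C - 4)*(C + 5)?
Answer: 256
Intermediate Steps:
w(C) = (-4 + C)*(5 + C)
n = 1
a(c, s) = s + (c + c**2)/(2*s) (a(c, s) = s + (c + c**2)/((2*s)) = s + (c + c**2)*(1/(2*s)) = s + (c + c**2)/(2*s))
(w(-5) + a(5, n))**2 = ((-20 - 5 + (-5)**2) + (1/2)*(5 + 5**2 + 2*1**2)/1)**2 = ((-20 - 5 + 25) + (1/2)*1*(5 + 25 + 2*1))**2 = (0 + (1/2)*1*(5 + 25 + 2))**2 = (0 + (1/2)*1*32)**2 = (0 + 16)**2 = 16**2 = 256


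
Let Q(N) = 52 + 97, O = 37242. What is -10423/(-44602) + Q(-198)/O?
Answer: 98704766/415266921 ≈ 0.23769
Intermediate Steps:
Q(N) = 149
-10423/(-44602) + Q(-198)/O = -10423/(-44602) + 149/37242 = -10423*(-1/44602) + 149*(1/37242) = 10423/44602 + 149/37242 = 98704766/415266921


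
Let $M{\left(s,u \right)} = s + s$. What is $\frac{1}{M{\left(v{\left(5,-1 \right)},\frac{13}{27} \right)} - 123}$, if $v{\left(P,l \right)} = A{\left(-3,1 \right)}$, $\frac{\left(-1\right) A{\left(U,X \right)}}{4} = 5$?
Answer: $- \frac{1}{163} \approx -0.006135$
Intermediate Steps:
$A{\left(U,X \right)} = -20$ ($A{\left(U,X \right)} = \left(-4\right) 5 = -20$)
$v{\left(P,l \right)} = -20$
$M{\left(s,u \right)} = 2 s$
$\frac{1}{M{\left(v{\left(5,-1 \right)},\frac{13}{27} \right)} - 123} = \frac{1}{2 \left(-20\right) - 123} = \frac{1}{-40 - 123} = \frac{1}{-163} = - \frac{1}{163}$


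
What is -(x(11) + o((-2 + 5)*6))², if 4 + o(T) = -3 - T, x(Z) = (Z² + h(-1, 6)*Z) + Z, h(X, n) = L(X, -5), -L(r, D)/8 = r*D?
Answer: -110889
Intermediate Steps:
L(r, D) = -8*D*r (L(r, D) = -8*r*D = -8*D*r)
h(X, n) = 40*X (h(X, n) = -8*(-5)*X = 40*X)
x(Z) = Z² - 39*Z (x(Z) = (Z² + (40*(-1))*Z) + Z = (Z² - 40*Z) + Z = Z² - 39*Z)
o(T) = -7 - T (o(T) = -4 + (-3 - T) = -7 - T)
-(x(11) + o((-2 + 5)*6))² = -(11*(-39 + 11) + (-7 - (-2 + 5)*6))² = -(11*(-28) + (-7 - 3*6))² = -(-308 + (-7 - 1*18))² = -(-308 + (-7 - 18))² = -(-308 - 25)² = -1*(-333)² = -1*110889 = -110889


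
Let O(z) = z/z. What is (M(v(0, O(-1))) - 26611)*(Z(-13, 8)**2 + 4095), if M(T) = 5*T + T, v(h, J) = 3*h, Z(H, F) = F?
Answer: -110675149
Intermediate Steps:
O(z) = 1
M(T) = 6*T
(M(v(0, O(-1))) - 26611)*(Z(-13, 8)**2 + 4095) = (6*(3*0) - 26611)*(8**2 + 4095) = (6*0 - 26611)*(64 + 4095) = (0 - 26611)*4159 = -26611*4159 = -110675149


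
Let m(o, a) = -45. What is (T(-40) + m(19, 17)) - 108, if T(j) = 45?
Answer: -108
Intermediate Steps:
(T(-40) + m(19, 17)) - 108 = (45 - 45) - 108 = 0 - 108 = -108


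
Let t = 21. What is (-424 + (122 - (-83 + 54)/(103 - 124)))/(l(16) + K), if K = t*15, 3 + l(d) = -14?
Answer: -6371/6258 ≈ -1.0181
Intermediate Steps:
l(d) = -17 (l(d) = -3 - 14 = -17)
K = 315 (K = 21*15 = 315)
(-424 + (122 - (-83 + 54)/(103 - 124)))/(l(16) + K) = (-424 + (122 - (-83 + 54)/(103 - 124)))/(-17 + 315) = (-424 + (122 - (-29)/(-21)))/298 = (-424 + (122 - (-29)*(-1)/21))*(1/298) = (-424 + (122 - 1*29/21))*(1/298) = (-424 + (122 - 29/21))*(1/298) = (-424 + 2533/21)*(1/298) = -6371/21*1/298 = -6371/6258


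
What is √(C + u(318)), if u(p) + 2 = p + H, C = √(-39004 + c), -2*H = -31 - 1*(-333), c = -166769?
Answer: √(165 + I*√205773) ≈ 17.996 + 12.604*I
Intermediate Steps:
H = -151 (H = -(-31 - 1*(-333))/2 = -(-31 + 333)/2 = -½*302 = -151)
C = I*√205773 (C = √(-39004 - 166769) = √(-205773) = I*√205773 ≈ 453.62*I)
u(p) = -153 + p (u(p) = -2 + (p - 151) = -2 + (-151 + p) = -153 + p)
√(C + u(318)) = √(I*√205773 + (-153 + 318)) = √(I*√205773 + 165) = √(165 + I*√205773)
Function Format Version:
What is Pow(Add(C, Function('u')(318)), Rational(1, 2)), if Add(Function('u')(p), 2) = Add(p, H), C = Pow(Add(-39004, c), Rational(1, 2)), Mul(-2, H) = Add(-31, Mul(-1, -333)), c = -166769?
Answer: Pow(Add(165, Mul(I, Pow(205773, Rational(1, 2)))), Rational(1, 2)) ≈ Add(17.996, Mul(12.604, I))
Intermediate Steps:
H = -151 (H = Mul(Rational(-1, 2), Add(-31, Mul(-1, -333))) = Mul(Rational(-1, 2), Add(-31, 333)) = Mul(Rational(-1, 2), 302) = -151)
C = Mul(I, Pow(205773, Rational(1, 2))) (C = Pow(Add(-39004, -166769), Rational(1, 2)) = Pow(-205773, Rational(1, 2)) = Mul(I, Pow(205773, Rational(1, 2))) ≈ Mul(453.62, I))
Function('u')(p) = Add(-153, p) (Function('u')(p) = Add(-2, Add(p, -151)) = Add(-2, Add(-151, p)) = Add(-153, p))
Pow(Add(C, Function('u')(318)), Rational(1, 2)) = Pow(Add(Mul(I, Pow(205773, Rational(1, 2))), Add(-153, 318)), Rational(1, 2)) = Pow(Add(Mul(I, Pow(205773, Rational(1, 2))), 165), Rational(1, 2)) = Pow(Add(165, Mul(I, Pow(205773, Rational(1, 2)))), Rational(1, 2))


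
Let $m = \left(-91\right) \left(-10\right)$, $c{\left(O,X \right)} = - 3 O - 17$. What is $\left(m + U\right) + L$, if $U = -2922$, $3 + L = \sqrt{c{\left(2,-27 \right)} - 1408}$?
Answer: $-2015 + 3 i \sqrt{159} \approx -2015.0 + 37.829 i$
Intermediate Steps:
$c{\left(O,X \right)} = -17 - 3 O$
$L = -3 + 3 i \sqrt{159}$ ($L = -3 + \sqrt{\left(-17 - 6\right) - 1408} = -3 + \sqrt{-23 - 1408} = -3 + \sqrt{-1431} = -3 + 3 i \sqrt{159} \approx -3.0 + 37.829 i$)
$m = 910$
$\left(m + U\right) + L = \left(910 - 2922\right) - \left(3 - 3 i \sqrt{159}\right) = -2012 - \left(3 - 3 i \sqrt{159}\right) = -2015 + 3 i \sqrt{159}$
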